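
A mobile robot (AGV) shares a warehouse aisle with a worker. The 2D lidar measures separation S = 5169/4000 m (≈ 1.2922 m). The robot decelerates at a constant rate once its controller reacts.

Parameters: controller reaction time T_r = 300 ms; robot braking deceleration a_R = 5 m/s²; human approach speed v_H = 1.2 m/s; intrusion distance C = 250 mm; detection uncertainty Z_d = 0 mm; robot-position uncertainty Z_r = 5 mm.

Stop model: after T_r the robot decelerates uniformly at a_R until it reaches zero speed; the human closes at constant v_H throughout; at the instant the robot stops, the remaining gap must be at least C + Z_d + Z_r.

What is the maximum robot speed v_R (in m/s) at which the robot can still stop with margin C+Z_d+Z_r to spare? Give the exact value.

quadratic (1/10)·v² + (27/50)·v + (-2709/4000) = 0
  disc = (27/50)² − 4·(1/10)·(-2709/4000) = 9/16 ; √disc = 3/4
  v_R = (−(27/50) + 3/4) / (2·(1/10)) = 21/20 m/s
check:
stop time T_s = (21/20)/5 = 0.2100 s
robot covers v_R·T_r = 1.0500·0.3000 = 0.3150 m before braking
robot covers 1.0500·0.2100 − ½·5.0000·0.2100² = 0.1103 m while stopping
person approaches 1.2000·(0.3000+0.2100) = 0.6120 m
residual clearance needed = 0.2500+0.0000+0.0050 = 0.2550 m
sum ≈ 0.3150+0.1103+0.6120+0.2550 ≈ 1.2922 m = S ✓

v_R_max = 21/20 m/s = 1.0500 m/s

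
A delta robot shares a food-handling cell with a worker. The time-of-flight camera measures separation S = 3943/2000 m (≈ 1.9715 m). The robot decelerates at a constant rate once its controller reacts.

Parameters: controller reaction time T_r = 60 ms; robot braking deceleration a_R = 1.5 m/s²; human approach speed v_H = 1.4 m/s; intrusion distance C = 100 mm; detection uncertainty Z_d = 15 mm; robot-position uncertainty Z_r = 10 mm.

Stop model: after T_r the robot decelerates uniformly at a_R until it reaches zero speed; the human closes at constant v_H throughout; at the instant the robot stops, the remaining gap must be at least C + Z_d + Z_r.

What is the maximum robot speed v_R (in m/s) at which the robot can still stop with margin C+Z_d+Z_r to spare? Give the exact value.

v_R_max = 5/4 m/s = 1.2500 m/s

at the boundary: (1/3)·v² + (149/150)·v + (-141/80) = 0
  disc = (149/150)² − 4·(1/3)·(-141/80) = 18769/5625 ; √disc = 137/75
  v_R = (−(149/150) + 137/75) / (2·(1/3)) = 5/4 m/s
check:
braking lasts T_s = (5/4)/(3/2) = 0.8333 s
robot covers v_R·T_r = 1.2500·0.0600 = 0.0750 m before braking
robot under decel: 1.2500²/(2·1.5000) = 0.5208 m
human over T_r+T_s: 1.4000·(0.0600+0.8333) = 1.2507 m
margins: 0.1000+0.0150+0.0100 = 0.1250 m
sum ≈ 0.0750+0.5208+1.2507+0.1250 ≈ 1.9715 m = S ✓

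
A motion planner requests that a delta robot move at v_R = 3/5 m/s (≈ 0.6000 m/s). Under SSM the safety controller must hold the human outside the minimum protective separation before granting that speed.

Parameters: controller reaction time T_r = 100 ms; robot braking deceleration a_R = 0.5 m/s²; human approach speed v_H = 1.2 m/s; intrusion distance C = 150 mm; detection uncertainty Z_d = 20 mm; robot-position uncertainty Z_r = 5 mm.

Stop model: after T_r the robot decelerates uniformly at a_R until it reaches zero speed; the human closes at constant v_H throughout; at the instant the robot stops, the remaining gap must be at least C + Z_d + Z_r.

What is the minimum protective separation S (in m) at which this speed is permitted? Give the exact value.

S_min = 431/200 m = 2.1550 m

braking lasts T_s = (3/5)/(1/2) = 1.2000 s
robot in T_r: 0.6000·0.1000 = 0.0600 m
braking distance = 0.6000²/(2·0.5000) = 0.3600 m
human over T_r+T_s: 1.2000·(0.1000+1.2000) = 1.5600 m
margins: 0.1500+0.0200+0.0050 = 0.1750 m
S_min ≈ 0.0600+0.3600+1.5600+0.1750  ⇒  S_min = 431/200 m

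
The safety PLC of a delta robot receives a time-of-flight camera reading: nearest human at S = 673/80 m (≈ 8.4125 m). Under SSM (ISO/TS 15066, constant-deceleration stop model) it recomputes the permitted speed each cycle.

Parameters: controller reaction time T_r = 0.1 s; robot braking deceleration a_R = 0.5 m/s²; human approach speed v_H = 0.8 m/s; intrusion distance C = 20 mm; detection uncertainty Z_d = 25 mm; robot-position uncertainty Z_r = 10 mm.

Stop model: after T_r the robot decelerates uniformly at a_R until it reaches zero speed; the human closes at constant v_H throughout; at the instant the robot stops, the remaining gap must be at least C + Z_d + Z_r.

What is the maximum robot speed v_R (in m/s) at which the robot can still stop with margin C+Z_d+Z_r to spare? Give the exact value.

at the boundary: (1)·v² + (17/10)·v + (-3311/400) = 0
  disc = (17/10)² − 4·(1)·(-3311/400) = 36 ; √disc = 6
  v_R = (−(17/10) + 6) / (2·(1)) = 43/20 m/s
check:
stop time T_s = (43/20)/(1/2) = 4.3000 s
robot in T_r: 2.1500·0.1000 = 0.2150 m
robot under decel: 2.1500²/(2·0.5000) = 4.6225 m
human closes 0.8000·4.4000 = 3.5200 m
residual clearance needed = 0.0200+0.0250+0.0100 = 0.0550 m
sum ≈ 0.2150+4.6225+3.5200+0.0550 ≈ 8.4125 m = S ✓

v_R_max = 43/20 m/s = 2.1500 m/s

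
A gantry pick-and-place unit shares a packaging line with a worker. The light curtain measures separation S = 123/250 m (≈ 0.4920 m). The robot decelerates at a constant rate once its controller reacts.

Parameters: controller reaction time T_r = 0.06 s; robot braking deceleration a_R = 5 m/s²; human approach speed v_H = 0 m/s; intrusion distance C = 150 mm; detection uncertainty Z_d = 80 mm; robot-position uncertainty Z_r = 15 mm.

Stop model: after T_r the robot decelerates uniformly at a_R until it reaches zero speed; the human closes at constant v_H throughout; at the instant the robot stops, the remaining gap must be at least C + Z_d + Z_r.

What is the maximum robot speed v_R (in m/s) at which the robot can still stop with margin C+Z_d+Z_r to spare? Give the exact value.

collect terms ⇒ (1/10)·v_R² + (3/50)·v_R + (-247/1000) = 0
  disc = (3/50)² − 4·(1/10)·(-247/1000) = 64/625 ; √disc = 8/25
  v_R = (−(3/50) + 8/25) / (2·(1/10)) = 13/10 m/s
check:
stop time T_s = (13/10)/5 = 0.2600 s
robot covers v_R·T_r = 1.3000·0.0600 = 0.0780 m before braking
robot covers 1.3000·0.2600 − ½·5.0000·0.2600² = 0.1690 m while stopping
person approaches 0.0000·(0.0600+0.2600) = 0.0000 m
margins: 0.1500+0.0800+0.0150 = 0.2450 m
sum ≈ 0.0780+0.1690+0.0000+0.2450 ≈ 0.4920 m = S ✓

v_R_max = 13/10 m/s = 1.3000 m/s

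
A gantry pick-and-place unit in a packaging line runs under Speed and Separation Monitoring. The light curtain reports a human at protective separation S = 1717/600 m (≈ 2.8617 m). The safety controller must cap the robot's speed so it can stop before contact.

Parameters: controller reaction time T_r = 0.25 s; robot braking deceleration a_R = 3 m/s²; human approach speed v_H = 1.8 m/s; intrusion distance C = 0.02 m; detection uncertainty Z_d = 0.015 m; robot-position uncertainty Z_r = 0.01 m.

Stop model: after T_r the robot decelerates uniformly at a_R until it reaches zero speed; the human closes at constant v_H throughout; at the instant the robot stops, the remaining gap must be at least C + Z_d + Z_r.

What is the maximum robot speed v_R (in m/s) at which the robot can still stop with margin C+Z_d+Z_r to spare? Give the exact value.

quadratic (1/6)·v² + (17/20)·v + (-71/30) = 0
  disc = (17/20)² − 4·(1/6)·(-71/30) = 8281/3600 ; √disc = 91/60
  v_R = (−(17/20) + 91/60) / (2·(1/6)) = 2 m/s
check:
stop time T_s = 2/3 = 0.6667 s
reaction-phase robot travel = 2.0000·0.2500 = 0.5000 m
robot covers 2.0000·0.6667 − ½·3.0000·0.6667² = 0.6667 m while stopping
human over T_r+T_s: 1.8000·(0.2500+0.6667) = 1.6500 m
residual clearance needed = 0.0200+0.0150+0.0100 = 0.0450 m
sum ≈ 0.5000+0.6667+1.6500+0.0450 ≈ 2.8617 m = S ✓

v_R_max = 2 m/s = 2.0000 m/s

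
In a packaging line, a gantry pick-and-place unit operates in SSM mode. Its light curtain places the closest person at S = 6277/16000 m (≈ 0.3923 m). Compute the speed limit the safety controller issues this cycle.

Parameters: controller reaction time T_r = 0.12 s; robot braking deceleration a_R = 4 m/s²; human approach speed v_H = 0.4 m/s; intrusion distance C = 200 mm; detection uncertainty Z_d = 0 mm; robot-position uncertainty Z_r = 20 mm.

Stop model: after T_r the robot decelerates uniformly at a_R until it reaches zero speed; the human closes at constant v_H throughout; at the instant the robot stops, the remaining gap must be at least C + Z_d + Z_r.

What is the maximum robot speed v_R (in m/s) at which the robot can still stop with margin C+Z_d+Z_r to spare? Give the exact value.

collect terms ⇒ (1/8)·v_R² + (11/50)·v_R + (-1989/16000) = 0
  disc = (11/50)² − 4·(1/8)·(-1989/16000) = 17689/160000 ; √disc = 133/400
  v_R = (−(11/50) + 133/400) / (2·(1/8)) = 9/20 m/s
check:
braking lasts T_s = (9/20)/4 = 0.1125 s
robot covers v_R·T_r = 0.4500·0.1200 = 0.0540 m before braking
braking distance = 0.4500²/(2·4.0000) = 0.0253 m
person approaches 0.4000·(0.1200+0.1125) = 0.0930 m
residual clearance needed = 0.2000+0.0000+0.0200 = 0.2200 m
sum ≈ 0.0540+0.0253+0.0930+0.2200 ≈ 0.3923 m = S ✓

v_R_max = 9/20 m/s = 0.4500 m/s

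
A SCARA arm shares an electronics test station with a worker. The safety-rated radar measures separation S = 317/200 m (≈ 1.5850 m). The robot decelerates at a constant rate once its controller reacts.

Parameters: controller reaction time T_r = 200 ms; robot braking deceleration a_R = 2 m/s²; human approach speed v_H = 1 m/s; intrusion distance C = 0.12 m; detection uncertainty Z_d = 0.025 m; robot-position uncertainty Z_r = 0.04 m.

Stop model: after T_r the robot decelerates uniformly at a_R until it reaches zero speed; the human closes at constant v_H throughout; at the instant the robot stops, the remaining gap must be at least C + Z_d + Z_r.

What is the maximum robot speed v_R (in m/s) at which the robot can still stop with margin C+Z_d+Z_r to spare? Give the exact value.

v_R_max = 6/5 m/s = 1.2000 m/s

collect terms ⇒ (1/4)·v_R² + (7/10)·v_R + (-6/5) = 0
  disc = (7/10)² − 4·(1/4)·(-6/5) = 169/100 ; √disc = 13/10
  v_R = (−(7/10) + 13/10) / (2·(1/4)) = 6/5 m/s
check:
braking lasts T_s = (6/5)/2 = 0.6000 s
reaction-phase robot travel = 1.2000·0.2000 = 0.2400 m
robot covers 1.2000·0.6000 − ½·2.0000·0.6000² = 0.3600 m while stopping
person approaches 1.0000·(0.2000+0.6000) = 0.8000 m
residual clearance needed = 0.1200+0.0250+0.0400 = 0.1850 m
sum ≈ 0.2400+0.3600+0.8000+0.1850 ≈ 1.5850 m = S ✓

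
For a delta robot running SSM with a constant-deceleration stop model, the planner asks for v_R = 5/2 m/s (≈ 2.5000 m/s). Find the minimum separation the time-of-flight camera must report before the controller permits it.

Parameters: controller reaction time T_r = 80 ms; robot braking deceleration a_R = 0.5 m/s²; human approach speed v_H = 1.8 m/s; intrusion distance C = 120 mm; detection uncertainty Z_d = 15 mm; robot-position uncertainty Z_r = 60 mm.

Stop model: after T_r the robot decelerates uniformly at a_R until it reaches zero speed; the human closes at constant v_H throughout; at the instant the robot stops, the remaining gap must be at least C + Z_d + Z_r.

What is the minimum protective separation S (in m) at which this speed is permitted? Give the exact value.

S_min = 15789/1000 m = 15.7890 m

T_s = v_R/a_R = (5/2)/(1/2) = 5.0000 s
robot in T_r: 2.5000·0.0800 = 0.2000 m
robot covers 2.5000·5.0000 − ½·0.5000·5.0000² = 6.2500 m while stopping
human over T_r+T_s: 1.8000·(0.0800+5.0000) = 9.1440 m
margins: 0.1200+0.0150+0.0600 = 0.1950 m
S_min ≈ 0.2000+6.2500+9.1440+0.1950  ⇒  S_min = 15789/1000 m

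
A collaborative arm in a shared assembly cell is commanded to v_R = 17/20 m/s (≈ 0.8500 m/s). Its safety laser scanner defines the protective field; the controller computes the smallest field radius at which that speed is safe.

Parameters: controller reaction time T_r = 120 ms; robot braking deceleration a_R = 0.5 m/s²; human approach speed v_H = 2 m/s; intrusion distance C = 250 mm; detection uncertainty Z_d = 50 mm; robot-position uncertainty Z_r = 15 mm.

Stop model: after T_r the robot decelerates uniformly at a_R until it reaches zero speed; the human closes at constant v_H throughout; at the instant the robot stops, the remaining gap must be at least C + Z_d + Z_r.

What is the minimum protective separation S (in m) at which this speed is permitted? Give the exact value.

braking lasts T_s = (17/20)/(1/2) = 1.7000 s
robot covers v_R·T_r = 0.8500·0.1200 = 0.1020 m before braking
braking distance = 0.8500²/(2·0.5000) = 0.7225 m
human closes 2.0000·1.8200 = 3.6400 m
residual clearance needed = 0.2500+0.0500+0.0150 = 0.3150 m
S_min ≈ 0.1020+0.7225+3.6400+0.3150  ⇒  S_min = 9559/2000 m

S_min = 9559/2000 m = 4.7795 m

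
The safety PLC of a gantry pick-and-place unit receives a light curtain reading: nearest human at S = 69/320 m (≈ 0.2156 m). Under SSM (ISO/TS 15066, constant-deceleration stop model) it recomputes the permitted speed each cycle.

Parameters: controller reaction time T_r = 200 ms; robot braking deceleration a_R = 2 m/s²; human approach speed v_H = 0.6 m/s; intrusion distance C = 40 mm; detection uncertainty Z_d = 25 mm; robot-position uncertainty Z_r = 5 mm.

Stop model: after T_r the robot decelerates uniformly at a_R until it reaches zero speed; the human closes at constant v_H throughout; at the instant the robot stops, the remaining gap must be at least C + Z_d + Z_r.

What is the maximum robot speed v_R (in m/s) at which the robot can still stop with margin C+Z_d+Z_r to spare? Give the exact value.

quadratic (1/4)·v² + (1/2)·v + (-41/1600) = 0
  disc = (1/2)² − 4·(1/4)·(-41/1600) = 441/1600 ; √disc = 21/40
  v_R = (−(1/2) + 21/40) / (2·(1/4)) = 1/20 m/s
check:
T_s = v_R/a_R = (1/20)/2 = 0.0250 s
robot covers v_R·T_r = 0.0500·0.2000 = 0.0100 m before braking
robot covers 0.0500·0.0250 − ½·2.0000·0.0250² = 0.0006 m while stopping
human over T_r+T_s: 0.6000·(0.2000+0.0250) = 0.1350 m
residual clearance needed = 0.0400+0.0250+0.0050 = 0.0700 m
sum ≈ 0.0100+0.0006+0.1350+0.0700 ≈ 0.2156 m = S ✓

v_R_max = 1/20 m/s = 0.0500 m/s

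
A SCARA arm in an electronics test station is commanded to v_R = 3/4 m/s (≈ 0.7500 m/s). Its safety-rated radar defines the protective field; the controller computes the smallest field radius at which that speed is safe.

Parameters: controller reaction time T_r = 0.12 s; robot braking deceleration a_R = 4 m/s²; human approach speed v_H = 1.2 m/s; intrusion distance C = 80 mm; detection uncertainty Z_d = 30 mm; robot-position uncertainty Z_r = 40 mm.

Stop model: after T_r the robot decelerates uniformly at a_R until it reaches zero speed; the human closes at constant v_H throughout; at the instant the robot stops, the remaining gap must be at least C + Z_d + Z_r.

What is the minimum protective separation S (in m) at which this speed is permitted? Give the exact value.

T_s = v_R/a_R = (3/4)/4 = 0.1875 s
robot covers v_R·T_r = 0.7500·0.1200 = 0.0900 m before braking
robot under decel: 0.7500²/(2·4.0000) = 0.0703 m
human closes 1.2000·0.3075 = 0.3690 m
residual clearance needed = 0.0800+0.0300+0.0400 = 0.1500 m
S_min ≈ 0.0900+0.0703+0.3690+0.1500  ⇒  S_min = 10869/16000 m

S_min = 10869/16000 m = 0.6793 m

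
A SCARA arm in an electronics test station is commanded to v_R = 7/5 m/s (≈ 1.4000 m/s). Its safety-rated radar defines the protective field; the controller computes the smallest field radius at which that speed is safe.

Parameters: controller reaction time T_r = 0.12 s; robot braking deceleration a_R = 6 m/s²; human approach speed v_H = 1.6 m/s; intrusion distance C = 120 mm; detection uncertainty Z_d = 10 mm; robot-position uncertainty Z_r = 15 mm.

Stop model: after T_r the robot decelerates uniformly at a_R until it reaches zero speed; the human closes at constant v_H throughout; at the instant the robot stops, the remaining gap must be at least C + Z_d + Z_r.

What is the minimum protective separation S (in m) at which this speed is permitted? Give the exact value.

stop time T_s = (7/5)/6 = 0.2333 s
reaction-phase robot travel = 1.4000·0.1200 = 0.1680 m
robot covers 1.4000·0.2333 − ½·6.0000·0.2333² = 0.1633 m while stopping
human closes 1.6000·0.3533 = 0.5653 m
C+Z_d+Z_r = 0.1200+0.0100+0.0150 = 0.1450 m
S_min ≈ 0.1680+0.1633+0.5653+0.1450  ⇒  S_min = 25/24 m

S_min = 25/24 m = 1.0417 m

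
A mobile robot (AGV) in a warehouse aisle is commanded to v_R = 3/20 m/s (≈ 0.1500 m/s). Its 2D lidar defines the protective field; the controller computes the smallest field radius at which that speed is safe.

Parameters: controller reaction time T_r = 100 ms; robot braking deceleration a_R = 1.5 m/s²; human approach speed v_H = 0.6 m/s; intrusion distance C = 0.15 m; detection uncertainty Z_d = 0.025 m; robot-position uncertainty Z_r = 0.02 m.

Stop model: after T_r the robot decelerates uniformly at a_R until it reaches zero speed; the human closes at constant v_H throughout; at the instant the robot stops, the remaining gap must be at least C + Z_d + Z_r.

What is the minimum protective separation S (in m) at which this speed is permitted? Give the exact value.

S_min = 27/80 m = 0.3375 m

stop time T_s = (3/20)/(3/2) = 0.1000 s
reaction-phase robot travel = 0.1500·0.1000 = 0.0150 m
robot covers 0.1500·0.1000 − ½·1.5000·0.1000² = 0.0075 m while stopping
human over T_r+T_s: 0.6000·(0.1000+0.1000) = 0.1200 m
residual clearance needed = 0.1500+0.0250+0.0200 = 0.1950 m
S_min ≈ 0.0150+0.0075+0.1200+0.1950  ⇒  S_min = 27/80 m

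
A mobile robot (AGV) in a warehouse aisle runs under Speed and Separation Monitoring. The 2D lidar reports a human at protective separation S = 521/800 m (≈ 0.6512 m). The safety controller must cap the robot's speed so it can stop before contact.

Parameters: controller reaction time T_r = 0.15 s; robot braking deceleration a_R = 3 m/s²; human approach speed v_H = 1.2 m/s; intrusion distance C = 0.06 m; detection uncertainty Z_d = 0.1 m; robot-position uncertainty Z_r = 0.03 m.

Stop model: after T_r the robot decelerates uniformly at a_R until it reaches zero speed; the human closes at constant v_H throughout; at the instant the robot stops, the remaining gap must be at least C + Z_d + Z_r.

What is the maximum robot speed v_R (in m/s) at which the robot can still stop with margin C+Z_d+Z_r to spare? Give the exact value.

collect terms ⇒ (1/6)·v_R² + (11/20)·v_R + (-9/32) = 0
  disc = (11/20)² − 4·(1/6)·(-9/32) = 49/100 ; √disc = 7/10
  v_R = (−(11/20) + 7/10) / (2·(1/6)) = 9/20 m/s
check:
braking lasts T_s = (9/20)/3 = 0.1500 s
robot covers v_R·T_r = 0.4500·0.1500 = 0.0675 m before braking
braking distance = 0.4500²/(2·3.0000) = 0.0338 m
human closes 1.2000·0.3000 = 0.3600 m
margins: 0.0600+0.1000+0.0300 = 0.1900 m
sum ≈ 0.0675+0.0338+0.3600+0.1900 ≈ 0.6512 m = S ✓

v_R_max = 9/20 m/s = 0.4500 m/s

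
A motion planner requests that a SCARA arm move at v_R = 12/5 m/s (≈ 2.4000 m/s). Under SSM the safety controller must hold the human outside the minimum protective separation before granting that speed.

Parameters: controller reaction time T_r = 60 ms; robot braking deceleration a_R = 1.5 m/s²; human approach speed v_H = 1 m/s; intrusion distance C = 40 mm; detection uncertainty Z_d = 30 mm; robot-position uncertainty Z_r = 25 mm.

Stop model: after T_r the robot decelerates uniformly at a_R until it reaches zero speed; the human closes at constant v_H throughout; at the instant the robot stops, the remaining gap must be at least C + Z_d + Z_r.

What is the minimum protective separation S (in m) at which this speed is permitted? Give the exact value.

S_min = 3819/1000 m = 3.8190 m

stop time T_s = (12/5)/(3/2) = 1.6000 s
robot covers v_R·T_r = 2.4000·0.0600 = 0.1440 m before braking
robot under decel: 2.4000²/(2·1.5000) = 1.9200 m
human closes 1.0000·1.6600 = 1.6600 m
residual clearance needed = 0.0400+0.0300+0.0250 = 0.0950 m
S_min ≈ 0.1440+1.9200+1.6600+0.0950  ⇒  S_min = 3819/1000 m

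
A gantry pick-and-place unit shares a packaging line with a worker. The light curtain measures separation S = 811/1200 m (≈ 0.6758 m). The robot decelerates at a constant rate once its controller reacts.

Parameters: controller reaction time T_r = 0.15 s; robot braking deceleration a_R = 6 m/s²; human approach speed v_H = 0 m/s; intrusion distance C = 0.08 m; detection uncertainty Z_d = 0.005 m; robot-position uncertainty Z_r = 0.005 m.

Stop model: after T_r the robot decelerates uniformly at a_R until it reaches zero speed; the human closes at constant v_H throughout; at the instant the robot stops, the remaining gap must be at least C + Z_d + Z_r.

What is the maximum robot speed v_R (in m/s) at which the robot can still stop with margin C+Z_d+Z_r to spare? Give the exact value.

v_R_max = 19/10 m/s = 1.9000 m/s

collect terms ⇒ (1/12)·v_R² + (3/20)·v_R + (-703/1200) = 0
  disc = (3/20)² − 4·(1/12)·(-703/1200) = 49/225 ; √disc = 7/15
  v_R = (−(3/20) + 7/15) / (2·(1/12)) = 19/10 m/s
check:
stop time T_s = (19/10)/6 = 0.3167 s
robot in T_r: 1.9000·0.1500 = 0.2850 m
robot covers 1.9000·0.3167 − ½·6.0000·0.3167² = 0.3008 m while stopping
human over T_r+T_s: 0.0000·(0.1500+0.3167) = 0.0000 m
residual clearance needed = 0.0800+0.0050+0.0050 = 0.0900 m
sum ≈ 0.2850+0.3008+0.0000+0.0900 ≈ 0.6758 m = S ✓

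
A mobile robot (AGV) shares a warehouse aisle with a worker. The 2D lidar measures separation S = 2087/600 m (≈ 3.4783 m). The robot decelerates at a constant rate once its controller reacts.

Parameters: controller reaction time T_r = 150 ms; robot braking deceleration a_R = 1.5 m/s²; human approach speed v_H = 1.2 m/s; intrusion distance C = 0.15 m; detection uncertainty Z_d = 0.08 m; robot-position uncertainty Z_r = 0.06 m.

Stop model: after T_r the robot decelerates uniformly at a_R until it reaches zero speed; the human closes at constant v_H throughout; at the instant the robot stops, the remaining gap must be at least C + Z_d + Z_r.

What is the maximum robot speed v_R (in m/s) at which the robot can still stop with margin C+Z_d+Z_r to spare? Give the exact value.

v_R_max = 19/10 m/s = 1.9000 m/s

quadratic (1/3)·v² + (19/20)·v + (-361/120) = 0
  disc = (19/20)² − 4·(1/3)·(-361/120) = 17689/3600 ; √disc = 133/60
  v_R = (−(19/20) + 133/60) / (2·(1/3)) = 19/10 m/s
check:
T_s = v_R/a_R = (19/10)/(3/2) = 1.2667 s
robot covers v_R·T_r = 1.9000·0.1500 = 0.2850 m before braking
robot under decel: 1.9000²/(2·1.5000) = 1.2033 m
person approaches 1.2000·(0.1500+1.2667) = 1.7000 m
margins: 0.1500+0.0800+0.0600 = 0.2900 m
sum ≈ 0.2850+1.2033+1.7000+0.2900 ≈ 3.4783 m = S ✓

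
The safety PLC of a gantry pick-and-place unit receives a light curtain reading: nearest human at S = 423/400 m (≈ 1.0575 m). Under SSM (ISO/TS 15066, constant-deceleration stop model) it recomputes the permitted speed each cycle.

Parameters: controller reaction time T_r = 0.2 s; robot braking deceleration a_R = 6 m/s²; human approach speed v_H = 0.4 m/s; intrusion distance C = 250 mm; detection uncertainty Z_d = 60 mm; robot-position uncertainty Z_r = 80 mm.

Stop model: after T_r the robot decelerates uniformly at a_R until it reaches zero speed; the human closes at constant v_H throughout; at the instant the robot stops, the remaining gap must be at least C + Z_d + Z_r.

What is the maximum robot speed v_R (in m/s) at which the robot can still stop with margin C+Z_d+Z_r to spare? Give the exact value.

quadratic (1/12)·v² + (4/15)·v + (-47/80) = 0
  disc = (4/15)² − 4·(1/12)·(-47/80) = 961/3600 ; √disc = 31/60
  v_R = (−(4/15) + 31/60) / (2·(1/12)) = 3/2 m/s
check:
stop time T_s = (3/2)/6 = 0.2500 s
robot in T_r: 1.5000·0.2000 = 0.3000 m
robot under decel: 1.5000²/(2·6.0000) = 0.1875 m
human closes 0.4000·0.4500 = 0.1800 m
margins: 0.2500+0.0600+0.0800 = 0.3900 m
sum ≈ 0.3000+0.1875+0.1800+0.3900 ≈ 1.0575 m = S ✓

v_R_max = 3/2 m/s = 1.5000 m/s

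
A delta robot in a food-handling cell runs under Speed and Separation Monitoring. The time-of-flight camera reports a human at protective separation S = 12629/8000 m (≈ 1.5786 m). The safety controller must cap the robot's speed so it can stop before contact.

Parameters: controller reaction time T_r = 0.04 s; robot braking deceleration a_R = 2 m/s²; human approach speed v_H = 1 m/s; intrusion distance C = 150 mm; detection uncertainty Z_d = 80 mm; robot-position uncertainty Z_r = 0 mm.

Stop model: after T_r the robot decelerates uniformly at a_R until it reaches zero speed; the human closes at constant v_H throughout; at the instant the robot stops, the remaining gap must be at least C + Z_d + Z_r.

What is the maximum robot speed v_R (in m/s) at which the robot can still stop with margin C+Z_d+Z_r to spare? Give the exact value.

v_R_max = 29/20 m/s = 1.4500 m/s

at the boundary: (1/4)·v² + (27/50)·v + (-10469/8000) = 0
  disc = (27/50)² − 4·(1/4)·(-10469/8000) = 64009/40000 ; √disc = 253/200
  v_R = (−(27/50) + 253/200) / (2·(1/4)) = 29/20 m/s
check:
braking lasts T_s = (29/20)/2 = 0.7250 s
robot covers v_R·T_r = 1.4500·0.0400 = 0.0580 m before braking
robot under decel: 1.4500²/(2·2.0000) = 0.5256 m
human over T_r+T_s: 1.0000·(0.0400+0.7250) = 0.7650 m
margins: 0.1500+0.0800+0.0000 = 0.2300 m
sum ≈ 0.0580+0.5256+0.7650+0.2300 ≈ 1.5786 m = S ✓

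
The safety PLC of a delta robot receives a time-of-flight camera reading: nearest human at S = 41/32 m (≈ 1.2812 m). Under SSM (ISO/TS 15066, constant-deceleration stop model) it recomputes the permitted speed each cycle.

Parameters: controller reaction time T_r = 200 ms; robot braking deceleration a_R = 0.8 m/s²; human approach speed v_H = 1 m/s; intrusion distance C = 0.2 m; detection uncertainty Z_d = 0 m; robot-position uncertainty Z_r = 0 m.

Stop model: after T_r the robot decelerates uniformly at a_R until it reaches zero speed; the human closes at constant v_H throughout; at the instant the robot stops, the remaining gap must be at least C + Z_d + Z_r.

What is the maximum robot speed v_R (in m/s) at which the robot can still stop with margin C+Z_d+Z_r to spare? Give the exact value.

at the boundary: (5/8)·v² + (29/20)·v + (-141/160) = 0
  disc = (29/20)² − 4·(5/8)·(-141/160) = 6889/1600 ; √disc = 83/40
  v_R = (−(29/20) + 83/40) / (2·(5/8)) = 1/2 m/s
check:
braking lasts T_s = (1/2)/(4/5) = 0.6250 s
robot covers v_R·T_r = 0.5000·0.2000 = 0.1000 m before braking
braking distance = 0.5000²/(2·0.8000) = 0.1562 m
human over T_r+T_s: 1.0000·(0.2000+0.6250) = 0.8250 m
C+Z_d+Z_r = 0.2000+0.0000+0.0000 = 0.2000 m
sum ≈ 0.1000+0.1562+0.8250+0.2000 ≈ 1.2812 m = S ✓

v_R_max = 1/2 m/s = 0.5000 m/s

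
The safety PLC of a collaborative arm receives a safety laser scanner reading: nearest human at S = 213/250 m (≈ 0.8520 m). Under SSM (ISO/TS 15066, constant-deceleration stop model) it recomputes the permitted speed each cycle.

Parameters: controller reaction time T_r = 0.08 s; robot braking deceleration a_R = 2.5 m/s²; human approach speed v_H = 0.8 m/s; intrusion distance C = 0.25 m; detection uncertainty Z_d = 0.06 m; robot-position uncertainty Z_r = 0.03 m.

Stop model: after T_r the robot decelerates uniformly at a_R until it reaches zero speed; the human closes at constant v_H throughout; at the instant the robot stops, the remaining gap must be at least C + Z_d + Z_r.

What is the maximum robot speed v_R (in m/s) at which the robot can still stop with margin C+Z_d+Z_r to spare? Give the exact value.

v_R_max = 4/5 m/s = 0.8000 m/s

quadratic (1/5)·v² + (2/5)·v + (-56/125) = 0
  disc = (2/5)² − 4·(1/5)·(-56/125) = 324/625 ; √disc = 18/25
  v_R = (−(2/5) + 18/25) / (2·(1/5)) = 4/5 m/s
check:
braking lasts T_s = (4/5)/(5/2) = 0.3200 s
robot in T_r: 0.8000·0.0800 = 0.0640 m
robot under decel: 0.8000²/(2·2.5000) = 0.1280 m
human closes 0.8000·0.4000 = 0.3200 m
C+Z_d+Z_r = 0.2500+0.0600+0.0300 = 0.3400 m
sum ≈ 0.0640+0.1280+0.3200+0.3400 ≈ 0.8520 m = S ✓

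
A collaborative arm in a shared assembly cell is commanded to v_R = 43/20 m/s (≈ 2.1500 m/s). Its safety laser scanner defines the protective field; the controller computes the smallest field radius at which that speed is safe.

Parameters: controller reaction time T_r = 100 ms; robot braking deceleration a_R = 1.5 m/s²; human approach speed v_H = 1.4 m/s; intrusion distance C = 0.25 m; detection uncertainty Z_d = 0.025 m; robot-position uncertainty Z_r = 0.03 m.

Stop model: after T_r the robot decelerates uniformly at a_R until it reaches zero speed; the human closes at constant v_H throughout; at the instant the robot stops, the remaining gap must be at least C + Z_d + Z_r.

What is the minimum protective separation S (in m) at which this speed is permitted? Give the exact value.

T_s = v_R/a_R = (43/20)/(3/2) = 1.4333 s
reaction-phase robot travel = 2.1500·0.1000 = 0.2150 m
braking distance = 2.1500²/(2·1.5000) = 1.5408 m
person approaches 1.4000·(0.1000+1.4333) = 2.1467 m
C+Z_d+Z_r = 0.2500+0.0250+0.0300 = 0.3050 m
S_min ≈ 0.2150+1.5408+2.1467+0.3050  ⇒  S_min = 1683/400 m

S_min = 1683/400 m = 4.2075 m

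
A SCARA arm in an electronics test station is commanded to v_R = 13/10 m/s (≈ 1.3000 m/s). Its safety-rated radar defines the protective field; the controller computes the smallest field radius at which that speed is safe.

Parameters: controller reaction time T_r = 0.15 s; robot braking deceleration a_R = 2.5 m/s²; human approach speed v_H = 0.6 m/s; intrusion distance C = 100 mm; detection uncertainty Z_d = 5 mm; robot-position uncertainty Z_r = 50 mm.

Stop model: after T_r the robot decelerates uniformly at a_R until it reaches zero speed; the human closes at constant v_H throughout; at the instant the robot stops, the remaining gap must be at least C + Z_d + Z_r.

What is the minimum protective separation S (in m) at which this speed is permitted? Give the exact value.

S_min = 109/100 m = 1.0900 m

stop time T_s = (13/10)/(5/2) = 0.5200 s
reaction-phase robot travel = 1.3000·0.1500 = 0.1950 m
robot under decel: 1.3000²/(2·2.5000) = 0.3380 m
human closes 0.6000·0.6700 = 0.4020 m
residual clearance needed = 0.1000+0.0050+0.0500 = 0.1550 m
S_min ≈ 0.1950+0.3380+0.4020+0.1550  ⇒  S_min = 109/100 m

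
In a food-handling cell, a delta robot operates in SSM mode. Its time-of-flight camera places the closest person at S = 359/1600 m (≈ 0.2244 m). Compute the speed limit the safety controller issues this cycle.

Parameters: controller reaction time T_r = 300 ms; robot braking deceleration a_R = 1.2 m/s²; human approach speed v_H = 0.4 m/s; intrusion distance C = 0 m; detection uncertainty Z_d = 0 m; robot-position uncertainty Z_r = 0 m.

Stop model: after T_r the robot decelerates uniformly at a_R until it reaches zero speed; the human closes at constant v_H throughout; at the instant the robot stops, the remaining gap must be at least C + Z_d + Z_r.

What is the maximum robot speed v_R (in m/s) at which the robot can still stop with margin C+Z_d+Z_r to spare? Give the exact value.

at the boundary: (5/12)·v² + (19/30)·v + (-167/1600) = 0
  disc = (19/30)² − 4·(5/12)·(-167/1600) = 8281/14400 ; √disc = 91/120
  v_R = (−(19/30) + 91/120) / (2·(5/12)) = 3/20 m/s
check:
T_s = v_R/a_R = (3/20)/(6/5) = 0.1250 s
reaction-phase robot travel = 0.1500·0.3000 = 0.0450 m
braking distance = 0.1500²/(2·1.2000) = 0.0094 m
human closes 0.4000·0.4250 = 0.1700 m
residual clearance needed = 0.0000+0.0000+0.0000 = 0.0000 m
sum ≈ 0.0450+0.0094+0.1700+0.0000 ≈ 0.2244 m = S ✓

v_R_max = 3/20 m/s = 0.1500 m/s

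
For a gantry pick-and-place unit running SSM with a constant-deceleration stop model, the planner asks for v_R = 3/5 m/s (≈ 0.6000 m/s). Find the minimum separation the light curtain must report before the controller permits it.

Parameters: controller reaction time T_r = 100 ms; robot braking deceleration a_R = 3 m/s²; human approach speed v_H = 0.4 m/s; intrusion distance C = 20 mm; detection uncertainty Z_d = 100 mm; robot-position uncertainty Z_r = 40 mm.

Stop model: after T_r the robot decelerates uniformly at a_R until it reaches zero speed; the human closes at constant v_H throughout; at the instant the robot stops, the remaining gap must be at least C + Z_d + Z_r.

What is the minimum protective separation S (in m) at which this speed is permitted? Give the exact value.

S_min = 2/5 m = 0.4000 m

T_s = v_R/a_R = (3/5)/3 = 0.2000 s
robot in T_r: 0.6000·0.1000 = 0.0600 m
braking distance = 0.6000²/(2·3.0000) = 0.0600 m
person approaches 0.4000·(0.1000+0.2000) = 0.1200 m
margins: 0.0200+0.1000+0.0400 = 0.1600 m
S_min ≈ 0.0600+0.0600+0.1200+0.1600  ⇒  S_min = 2/5 m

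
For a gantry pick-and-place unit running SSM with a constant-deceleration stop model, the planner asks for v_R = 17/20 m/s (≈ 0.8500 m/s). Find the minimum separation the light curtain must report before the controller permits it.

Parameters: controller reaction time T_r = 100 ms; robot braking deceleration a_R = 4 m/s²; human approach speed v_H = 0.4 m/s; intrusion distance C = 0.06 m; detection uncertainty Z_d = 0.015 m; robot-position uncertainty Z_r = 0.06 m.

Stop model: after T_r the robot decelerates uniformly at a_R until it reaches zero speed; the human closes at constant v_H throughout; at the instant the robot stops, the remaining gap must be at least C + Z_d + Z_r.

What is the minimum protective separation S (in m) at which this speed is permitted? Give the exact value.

braking lasts T_s = (17/20)/4 = 0.2125 s
robot covers v_R·T_r = 0.8500·0.1000 = 0.0850 m before braking
robot under decel: 0.8500²/(2·4.0000) = 0.0903 m
person approaches 0.4000·(0.1000+0.2125) = 0.1250 m
margins: 0.0600+0.0150+0.0600 = 0.1350 m
S_min ≈ 0.0850+0.0903+0.1250+0.1350  ⇒  S_min = 1393/3200 m

S_min = 1393/3200 m = 0.4353 m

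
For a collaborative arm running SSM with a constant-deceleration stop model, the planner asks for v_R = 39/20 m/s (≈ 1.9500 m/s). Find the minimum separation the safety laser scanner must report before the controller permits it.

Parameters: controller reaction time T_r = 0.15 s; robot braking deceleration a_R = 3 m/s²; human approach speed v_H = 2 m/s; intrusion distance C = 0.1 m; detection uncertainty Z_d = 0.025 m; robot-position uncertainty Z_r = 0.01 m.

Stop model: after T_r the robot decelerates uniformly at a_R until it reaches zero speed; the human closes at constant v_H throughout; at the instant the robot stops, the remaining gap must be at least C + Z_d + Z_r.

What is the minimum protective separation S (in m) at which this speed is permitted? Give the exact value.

S_min = 2129/800 m = 2.6612 m

T_s = v_R/a_R = (39/20)/3 = 0.6500 s
reaction-phase robot travel = 1.9500·0.1500 = 0.2925 m
robot covers 1.9500·0.6500 − ½·3.0000·0.6500² = 0.6338 m while stopping
human over T_r+T_s: 2.0000·(0.1500+0.6500) = 1.6000 m
margins: 0.1000+0.0250+0.0100 = 0.1350 m
S_min ≈ 0.2925+0.6338+1.6000+0.1350  ⇒  S_min = 2129/800 m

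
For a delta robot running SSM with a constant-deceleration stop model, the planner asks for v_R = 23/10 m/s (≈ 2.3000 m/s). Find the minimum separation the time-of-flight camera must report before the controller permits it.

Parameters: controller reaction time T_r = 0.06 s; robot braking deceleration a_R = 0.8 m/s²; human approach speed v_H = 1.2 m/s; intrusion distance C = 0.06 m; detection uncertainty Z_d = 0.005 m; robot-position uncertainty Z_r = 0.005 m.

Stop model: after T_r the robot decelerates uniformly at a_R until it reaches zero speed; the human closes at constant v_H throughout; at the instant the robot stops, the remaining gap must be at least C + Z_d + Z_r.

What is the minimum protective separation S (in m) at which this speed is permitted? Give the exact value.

S_min = 5629/800 m = 7.0362 m

stop time T_s = (23/10)/(4/5) = 2.8750 s
robot covers v_R·T_r = 2.3000·0.0600 = 0.1380 m before braking
robot covers 2.3000·2.8750 − ½·0.8000·2.8750² = 3.3062 m while stopping
human closes 1.2000·2.9350 = 3.5220 m
residual clearance needed = 0.0600+0.0050+0.0050 = 0.0700 m
S_min ≈ 0.1380+3.3062+3.5220+0.0700  ⇒  S_min = 5629/800 m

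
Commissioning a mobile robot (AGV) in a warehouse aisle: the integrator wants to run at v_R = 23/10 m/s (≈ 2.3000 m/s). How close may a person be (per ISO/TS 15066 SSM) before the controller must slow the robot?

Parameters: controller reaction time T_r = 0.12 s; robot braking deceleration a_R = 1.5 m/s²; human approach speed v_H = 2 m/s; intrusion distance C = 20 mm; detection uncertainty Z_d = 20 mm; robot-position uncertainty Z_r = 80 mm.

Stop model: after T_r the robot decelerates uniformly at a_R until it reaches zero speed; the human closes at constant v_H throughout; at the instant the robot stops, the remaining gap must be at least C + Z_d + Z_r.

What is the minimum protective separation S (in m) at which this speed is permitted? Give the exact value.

stop time T_s = (23/10)/(3/2) = 1.5333 s
robot in T_r: 2.3000·0.1200 = 0.2760 m
robot under decel: 2.3000²/(2·1.5000) = 1.7633 m
human over T_r+T_s: 2.0000·(0.1200+1.5333) = 3.3067 m
C+Z_d+Z_r = 0.0200+0.0200+0.0800 = 0.1200 m
S_min ≈ 0.2760+1.7633+3.3067+0.1200  ⇒  S_min = 2733/500 m

S_min = 2733/500 m = 5.4660 m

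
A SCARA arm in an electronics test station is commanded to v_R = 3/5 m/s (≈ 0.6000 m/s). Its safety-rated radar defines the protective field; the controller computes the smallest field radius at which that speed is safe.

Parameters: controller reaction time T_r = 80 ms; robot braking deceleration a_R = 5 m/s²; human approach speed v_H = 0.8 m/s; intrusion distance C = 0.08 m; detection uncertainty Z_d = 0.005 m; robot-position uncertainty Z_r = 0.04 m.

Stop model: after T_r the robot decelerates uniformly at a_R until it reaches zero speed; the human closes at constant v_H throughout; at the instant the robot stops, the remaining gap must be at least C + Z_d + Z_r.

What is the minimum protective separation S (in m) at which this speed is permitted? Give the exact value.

T_s = v_R/a_R = (3/5)/5 = 0.1200 s
robot covers v_R·T_r = 0.6000·0.0800 = 0.0480 m before braking
robot under decel: 0.6000²/(2·5.0000) = 0.0360 m
human over T_r+T_s: 0.8000·(0.0800+0.1200) = 0.1600 m
C+Z_d+Z_r = 0.0800+0.0050+0.0400 = 0.1250 m
S_min ≈ 0.0480+0.0360+0.1600+0.1250  ⇒  S_min = 369/1000 m

S_min = 369/1000 m = 0.3690 m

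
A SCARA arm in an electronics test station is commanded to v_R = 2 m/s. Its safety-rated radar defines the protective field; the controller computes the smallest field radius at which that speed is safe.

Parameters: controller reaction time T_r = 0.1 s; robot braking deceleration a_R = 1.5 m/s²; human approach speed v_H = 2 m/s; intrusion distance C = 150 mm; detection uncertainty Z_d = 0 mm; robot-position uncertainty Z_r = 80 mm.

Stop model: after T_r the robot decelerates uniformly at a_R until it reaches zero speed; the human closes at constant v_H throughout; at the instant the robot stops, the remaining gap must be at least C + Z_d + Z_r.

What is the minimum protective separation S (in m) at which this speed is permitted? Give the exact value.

S_min = 463/100 m = 4.6300 m

stop time T_s = 2/(3/2) = 1.3333 s
reaction-phase robot travel = 2.0000·0.1000 = 0.2000 m
braking distance = 2.0000²/(2·1.5000) = 1.3333 m
human over T_r+T_s: 2.0000·(0.1000+1.3333) = 2.8667 m
margins: 0.1500+0.0000+0.0800 = 0.2300 m
S_min ≈ 0.2000+1.3333+2.8667+0.2300  ⇒  S_min = 463/100 m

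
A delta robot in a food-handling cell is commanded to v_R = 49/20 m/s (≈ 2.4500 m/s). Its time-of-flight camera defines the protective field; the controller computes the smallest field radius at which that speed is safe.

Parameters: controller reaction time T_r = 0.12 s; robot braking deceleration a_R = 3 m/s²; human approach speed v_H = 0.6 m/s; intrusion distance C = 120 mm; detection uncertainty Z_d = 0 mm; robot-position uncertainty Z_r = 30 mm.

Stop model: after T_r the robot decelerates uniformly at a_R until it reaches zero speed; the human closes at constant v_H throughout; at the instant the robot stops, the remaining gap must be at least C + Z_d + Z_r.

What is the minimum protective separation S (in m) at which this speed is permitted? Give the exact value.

T_s = v_R/a_R = (49/20)/3 = 0.8167 s
robot covers v_R·T_r = 2.4500·0.1200 = 0.2940 m before braking
robot under decel: 2.4500²/(2·3.0000) = 1.0004 m
person approaches 0.6000·(0.1200+0.8167) = 0.5620 m
residual clearance needed = 0.1200+0.0000+0.0300 = 0.1500 m
S_min ≈ 0.2940+1.0004+0.5620+0.1500  ⇒  S_min = 24077/12000 m

S_min = 24077/12000 m = 2.0064 m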